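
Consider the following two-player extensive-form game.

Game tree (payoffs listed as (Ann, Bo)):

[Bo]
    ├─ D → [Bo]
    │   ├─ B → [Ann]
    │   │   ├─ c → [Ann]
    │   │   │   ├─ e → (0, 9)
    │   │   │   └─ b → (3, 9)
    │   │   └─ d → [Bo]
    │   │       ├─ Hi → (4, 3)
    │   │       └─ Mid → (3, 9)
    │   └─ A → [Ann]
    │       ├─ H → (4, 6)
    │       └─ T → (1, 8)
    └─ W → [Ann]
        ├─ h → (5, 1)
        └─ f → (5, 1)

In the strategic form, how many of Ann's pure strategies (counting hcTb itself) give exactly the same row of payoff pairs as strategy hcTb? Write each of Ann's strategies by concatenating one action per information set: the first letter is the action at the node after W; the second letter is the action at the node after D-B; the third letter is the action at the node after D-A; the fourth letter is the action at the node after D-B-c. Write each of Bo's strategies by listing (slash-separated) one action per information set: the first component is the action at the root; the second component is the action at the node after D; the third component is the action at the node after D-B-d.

Row for hcTb (columns D/B/Hi, D/B/Mid, D/A/Hi, D/A/Mid, W/B/Hi, W/B/Mid, W/A/Hi, W/A/Mid): (3,9) (3,9) (1,8) (1,8) (5,1) (5,1) (5,1) (5,1).
Every one of Ann's information sets is on the play path for some reply by Bo when Ann follows hcTb.
Even so, fcTb happens to produce the same payoff in every column — so 2 strategies share this row.

2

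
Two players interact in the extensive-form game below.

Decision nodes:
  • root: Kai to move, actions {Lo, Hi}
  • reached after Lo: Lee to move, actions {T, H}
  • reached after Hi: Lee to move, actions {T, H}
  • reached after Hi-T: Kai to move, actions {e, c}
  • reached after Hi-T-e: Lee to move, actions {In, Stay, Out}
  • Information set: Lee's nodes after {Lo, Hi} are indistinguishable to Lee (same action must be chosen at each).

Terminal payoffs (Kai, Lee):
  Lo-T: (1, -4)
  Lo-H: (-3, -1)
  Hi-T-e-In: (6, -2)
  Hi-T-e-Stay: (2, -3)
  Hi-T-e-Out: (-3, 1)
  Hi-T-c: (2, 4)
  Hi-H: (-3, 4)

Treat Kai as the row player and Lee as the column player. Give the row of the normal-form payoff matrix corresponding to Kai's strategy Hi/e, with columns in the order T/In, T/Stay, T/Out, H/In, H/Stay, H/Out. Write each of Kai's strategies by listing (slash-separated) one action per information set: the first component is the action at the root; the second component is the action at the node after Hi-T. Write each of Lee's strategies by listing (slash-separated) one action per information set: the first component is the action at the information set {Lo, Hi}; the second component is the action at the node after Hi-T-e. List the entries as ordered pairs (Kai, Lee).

(6,-2) (2,-3) (-3,1) (-3,4) (-3,4) (-3,4)

vs T/In: Kai plays Hi → Lee plays T at [Hi] → Kai plays e at [Hi-T] → Lee plays In at [Hi-T-e] → (6, -2)
vs T/Stay: Kai plays Hi → Lee plays T at [Hi] → Kai plays e at [Hi-T] → Lee plays Stay at [Hi-T-e] → (2, -3)
vs T/Out: Kai plays Hi → Lee plays T at [Hi] → Kai plays e at [Hi-T] → Lee plays Out at [Hi-T-e] → (-3, 1)
vs H/In: Kai plays Hi → Lee plays H at [Hi] → (-3, 4)
vs H/Stay: Kai plays Hi → Lee plays H at [Hi] → (-3, 4)
vs H/Out: Kai plays Hi → Lee plays H at [Hi] → (-3, 4)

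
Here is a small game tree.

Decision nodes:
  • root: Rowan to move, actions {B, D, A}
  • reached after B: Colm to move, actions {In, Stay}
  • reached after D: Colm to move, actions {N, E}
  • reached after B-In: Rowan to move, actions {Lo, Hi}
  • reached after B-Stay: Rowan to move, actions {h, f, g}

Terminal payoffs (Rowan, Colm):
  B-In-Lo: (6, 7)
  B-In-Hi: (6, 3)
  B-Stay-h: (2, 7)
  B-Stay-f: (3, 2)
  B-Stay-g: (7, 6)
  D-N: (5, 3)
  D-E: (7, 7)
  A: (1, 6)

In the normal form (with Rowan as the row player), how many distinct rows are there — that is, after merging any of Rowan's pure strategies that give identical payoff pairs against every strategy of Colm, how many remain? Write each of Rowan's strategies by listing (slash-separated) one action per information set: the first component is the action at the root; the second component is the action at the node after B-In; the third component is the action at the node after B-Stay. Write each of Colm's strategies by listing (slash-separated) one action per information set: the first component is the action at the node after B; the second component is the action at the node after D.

Rowan has 18 pure strategies: B/Lo/h, B/Lo/f, B/Lo/g, B/Hi/h, B/Hi/f, B/Hi/g, D/Lo/h, D/Lo/f, D/Lo/g, D/Hi/h, D/Hi/f, D/Hi/g, A/Lo/h, A/Lo/f, A/Lo/g, A/Hi/h, A/Hi/f, A/Hi/g. Columns: In/N, In/E, Stay/N, Stay/E.
{B/Lo/h} → row (6,7) (6,7) (2,7) (2,7)
{B/Lo/f} → row (6,7) (6,7) (3,2) (3,2)
{B/Lo/g} → row (6,7) (6,7) (7,6) (7,6)
{B/Hi/h} → row (6,3) (6,3) (2,7) (2,7)
{B/Hi/f} → row (6,3) (6,3) (3,2) (3,2)
{B/Hi/g} → row (6,3) (6,3) (7,6) (7,6)
{D/Lo/h, D/Lo/f, D/Lo/g, D/Hi/h, D/Hi/f, D/Hi/g} → row (5,3) (7,7) (5,3) (7,7)
{A/Lo/h, A/Lo/f, A/Lo/g, A/Hi/h, A/Hi/f, A/Hi/g} → row (1,6) (1,6) (1,6) (1,6)
That's 8 distinct rows out of 18 strategies.

8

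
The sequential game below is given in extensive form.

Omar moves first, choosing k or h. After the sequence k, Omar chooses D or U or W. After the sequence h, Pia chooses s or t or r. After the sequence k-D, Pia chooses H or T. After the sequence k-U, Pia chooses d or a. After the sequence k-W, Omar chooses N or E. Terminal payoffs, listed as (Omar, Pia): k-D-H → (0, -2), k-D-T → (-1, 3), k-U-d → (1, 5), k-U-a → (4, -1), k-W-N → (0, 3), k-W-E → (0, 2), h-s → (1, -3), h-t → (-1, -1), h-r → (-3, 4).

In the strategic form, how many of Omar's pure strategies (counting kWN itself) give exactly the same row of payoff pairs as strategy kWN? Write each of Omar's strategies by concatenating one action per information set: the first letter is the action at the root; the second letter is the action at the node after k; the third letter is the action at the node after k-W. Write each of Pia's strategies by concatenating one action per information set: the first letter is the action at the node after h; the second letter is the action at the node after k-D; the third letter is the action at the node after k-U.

Row for kWN (columns sHd, sHa, sTd, sTa, tHd, tHa, tTd, tTa, rHd, rHa, rTd, rTa): (0,3) (0,3) (0,3) (0,3) (0,3) (0,3) (0,3) (0,3) (0,3) (0,3) (0,3) (0,3).
Every one of Omar's information sets is on the play path for some reply by Pia when Omar follows kWN.
Changing the action at any of them therefore changes at least one column, so only kWN itself gives this row.

1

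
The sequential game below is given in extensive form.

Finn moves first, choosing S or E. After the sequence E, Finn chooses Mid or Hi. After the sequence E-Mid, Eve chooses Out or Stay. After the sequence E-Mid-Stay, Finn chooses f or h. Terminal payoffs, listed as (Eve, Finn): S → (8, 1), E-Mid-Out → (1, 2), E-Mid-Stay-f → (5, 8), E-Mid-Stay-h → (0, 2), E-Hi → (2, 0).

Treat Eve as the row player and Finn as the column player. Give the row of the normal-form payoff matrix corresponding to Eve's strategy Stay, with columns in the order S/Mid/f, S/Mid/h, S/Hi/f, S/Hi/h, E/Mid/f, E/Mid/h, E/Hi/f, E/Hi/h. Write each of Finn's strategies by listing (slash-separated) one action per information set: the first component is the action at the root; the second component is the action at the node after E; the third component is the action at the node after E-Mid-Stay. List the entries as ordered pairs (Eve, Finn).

vs S/Mid/f: Finn plays S → (8, 1)
vs S/Mid/h: Finn plays S → (8, 1)
vs S/Hi/f: Finn plays S → (8, 1)
vs S/Hi/h: Finn plays S → (8, 1)
vs E/Mid/f: Finn plays E → Finn plays Mid at [E] → Eve plays Stay at [E-Mid] → Finn plays f at [E-Mid-Stay] → (5, 8)
vs E/Mid/h: Finn plays E → Finn plays Mid at [E] → Eve plays Stay at [E-Mid] → Finn plays h at [E-Mid-Stay] → (0, 2)
vs E/Hi/f: Finn plays E → Finn plays Hi at [E] → (2, 0)
vs E/Hi/h: Finn plays E → Finn plays Hi at [E] → (2, 0)

(8,1) (8,1) (8,1) (8,1) (5,8) (0,2) (2,0) (2,0)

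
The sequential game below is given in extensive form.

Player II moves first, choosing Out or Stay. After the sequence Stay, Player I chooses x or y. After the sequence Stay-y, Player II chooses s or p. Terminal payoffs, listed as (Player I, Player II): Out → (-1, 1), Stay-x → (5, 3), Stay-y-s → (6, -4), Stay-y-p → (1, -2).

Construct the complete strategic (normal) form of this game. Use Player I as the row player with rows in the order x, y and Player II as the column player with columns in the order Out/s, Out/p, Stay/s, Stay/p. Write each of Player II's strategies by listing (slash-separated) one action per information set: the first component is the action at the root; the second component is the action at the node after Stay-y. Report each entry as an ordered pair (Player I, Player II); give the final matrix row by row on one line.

Row x: Out/s→(-1,1), Out/p→(-1,1), Stay/s→(5,3), Stay/p→(5,3)
Row y: Out/s→(-1,1), Out/p→(-1,1), Stay/s→(6,-4), Stay/p→(1,-2)

x: (-1,1) (-1,1) (5,3) (5,3) | y: (-1,1) (-1,1) (6,-4) (1,-2)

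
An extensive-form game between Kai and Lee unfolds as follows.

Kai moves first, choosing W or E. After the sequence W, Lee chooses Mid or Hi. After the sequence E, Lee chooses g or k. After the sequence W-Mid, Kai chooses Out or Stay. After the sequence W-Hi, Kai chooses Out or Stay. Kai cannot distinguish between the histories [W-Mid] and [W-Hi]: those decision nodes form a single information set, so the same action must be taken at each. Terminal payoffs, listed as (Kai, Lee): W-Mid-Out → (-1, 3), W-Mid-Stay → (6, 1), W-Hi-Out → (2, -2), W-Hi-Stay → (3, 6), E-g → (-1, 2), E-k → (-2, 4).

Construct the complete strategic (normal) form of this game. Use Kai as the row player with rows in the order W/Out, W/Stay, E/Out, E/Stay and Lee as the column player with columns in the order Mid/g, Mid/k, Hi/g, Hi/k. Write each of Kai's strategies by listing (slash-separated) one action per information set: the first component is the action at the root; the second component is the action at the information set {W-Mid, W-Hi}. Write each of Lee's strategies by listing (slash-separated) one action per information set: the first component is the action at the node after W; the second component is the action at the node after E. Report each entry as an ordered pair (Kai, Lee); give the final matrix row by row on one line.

W/Out: (-1,3) (-1,3) (2,-2) (2,-2) | W/Stay: (6,1) (6,1) (3,6) (3,6) | E/Out: (-1,2) (-2,4) (-1,2) (-2,4) | E/Stay: (-1,2) (-2,4) (-1,2) (-2,4)

Row W/Out: Mid/g→(-1,3), Mid/k→(-1,3), Hi/g→(2,-2), Hi/k→(2,-2)
Row W/Stay: Mid/g→(6,1), Mid/k→(6,1), Hi/g→(3,6), Hi/k→(3,6)
Row E/Out: Mid/g→(-1,2), Mid/k→(-2,4), Hi/g→(-1,2), Hi/k→(-2,4)
Row E/Stay: Mid/g→(-1,2), Mid/k→(-2,4), Hi/g→(-1,2), Hi/k→(-2,4)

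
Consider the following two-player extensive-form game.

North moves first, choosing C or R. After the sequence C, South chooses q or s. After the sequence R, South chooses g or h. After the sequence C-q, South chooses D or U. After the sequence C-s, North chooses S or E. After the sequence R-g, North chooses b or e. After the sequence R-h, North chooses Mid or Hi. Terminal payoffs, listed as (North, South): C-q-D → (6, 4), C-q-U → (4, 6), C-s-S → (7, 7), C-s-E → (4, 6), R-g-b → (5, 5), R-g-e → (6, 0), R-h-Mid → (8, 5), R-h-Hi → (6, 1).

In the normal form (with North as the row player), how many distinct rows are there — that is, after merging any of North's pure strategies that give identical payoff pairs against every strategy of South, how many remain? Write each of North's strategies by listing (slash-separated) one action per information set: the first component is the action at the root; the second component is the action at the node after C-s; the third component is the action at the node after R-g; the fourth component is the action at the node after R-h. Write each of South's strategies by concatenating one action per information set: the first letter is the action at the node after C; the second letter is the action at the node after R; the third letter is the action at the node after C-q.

North has 16 pure strategies: C/S/b/Mid, C/S/b/Hi, C/S/e/Mid, C/S/e/Hi, C/E/b/Mid, C/E/b/Hi, C/E/e/Mid, C/E/e/Hi, R/S/b/Mid, R/S/b/Hi, R/S/e/Mid, R/S/e/Hi, R/E/b/Mid, R/E/b/Hi, R/E/e/Mid, R/E/e/Hi. Columns: qgD, qgU, qhD, qhU, sgD, sgU, shD, shU.
{C/S/b/Mid, C/S/b/Hi, C/S/e/Mid, C/S/e/Hi} → row (6,4) (4,6) (6,4) (4,6) (7,7) (7,7) (7,7) (7,7)
{C/E/b/Mid, C/E/b/Hi, C/E/e/Mid, C/E/e/Hi} → row (6,4) (4,6) (6,4) (4,6) (4,6) (4,6) (4,6) (4,6)
{R/S/b/Mid, R/E/b/Mid} → row (5,5) (5,5) (8,5) (8,5) (5,5) (5,5) (8,5) (8,5)
{R/S/b/Hi, R/E/b/Hi} → row (5,5) (5,5) (6,1) (6,1) (5,5) (5,5) (6,1) (6,1)
{R/S/e/Mid, R/E/e/Mid} → row (6,0) (6,0) (8,5) (8,5) (6,0) (6,0) (8,5) (8,5)
{R/S/e/Hi, R/E/e/Hi} → row (6,0) (6,0) (6,1) (6,1) (6,0) (6,0) (6,1) (6,1)
That's 6 distinct rows out of 16 strategies.

6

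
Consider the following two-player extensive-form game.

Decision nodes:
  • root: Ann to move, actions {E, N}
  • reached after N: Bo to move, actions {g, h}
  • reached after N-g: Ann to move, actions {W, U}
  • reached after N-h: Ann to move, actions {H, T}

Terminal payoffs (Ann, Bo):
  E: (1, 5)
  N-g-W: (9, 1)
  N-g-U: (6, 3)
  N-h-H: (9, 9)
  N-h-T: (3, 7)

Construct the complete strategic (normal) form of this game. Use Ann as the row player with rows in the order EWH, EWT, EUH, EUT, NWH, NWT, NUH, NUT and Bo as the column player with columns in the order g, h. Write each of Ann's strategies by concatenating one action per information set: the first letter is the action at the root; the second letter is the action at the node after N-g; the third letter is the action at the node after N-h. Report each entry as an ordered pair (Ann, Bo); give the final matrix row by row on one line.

Row EWH: g→(1,5), h→(1,5)
Row EWT: g→(1,5), h→(1,5)
Row EUH: g→(1,5), h→(1,5)
Row EUT: g→(1,5), h→(1,5)
Row NWH: g→(9,1), h→(9,9)
Row NWT: g→(9,1), h→(3,7)
Row NUH: g→(6,3), h→(9,9)
Row NUT: g→(6,3), h→(3,7)

EWH: (1,5) (1,5) | EWT: (1,5) (1,5) | EUH: (1,5) (1,5) | EUT: (1,5) (1,5) | NWH: (9,1) (9,9) | NWT: (9,1) (3,7) | NUH: (6,3) (9,9) | NUT: (6,3) (3,7)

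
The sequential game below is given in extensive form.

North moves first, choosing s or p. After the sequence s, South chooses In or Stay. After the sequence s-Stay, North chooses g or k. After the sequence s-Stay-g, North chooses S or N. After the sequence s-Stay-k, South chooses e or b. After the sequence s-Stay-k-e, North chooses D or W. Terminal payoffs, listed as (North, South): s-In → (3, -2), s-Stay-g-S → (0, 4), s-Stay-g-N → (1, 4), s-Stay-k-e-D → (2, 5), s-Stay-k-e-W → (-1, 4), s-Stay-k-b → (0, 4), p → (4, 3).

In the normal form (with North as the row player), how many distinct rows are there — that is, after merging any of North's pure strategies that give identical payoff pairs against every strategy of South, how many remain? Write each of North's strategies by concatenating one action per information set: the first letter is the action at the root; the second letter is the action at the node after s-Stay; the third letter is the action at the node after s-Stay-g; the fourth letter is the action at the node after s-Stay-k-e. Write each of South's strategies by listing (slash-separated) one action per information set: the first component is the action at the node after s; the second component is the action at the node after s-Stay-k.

5

North has 16 pure strategies: sgSD, sgSW, sgND, sgNW, skSD, skSW, skND, skNW, pgSD, pgSW, pgND, pgNW, pkSD, pkSW, pkND, pkNW. Columns: In/e, In/b, Stay/e, Stay/b.
{sgSD, sgSW} → row (3,-2) (3,-2) (0,4) (0,4)
{sgND, sgNW} → row (3,-2) (3,-2) (1,4) (1,4)
{skSD, skND} → row (3,-2) (3,-2) (2,5) (0,4)
{skSW, skNW} → row (3,-2) (3,-2) (-1,4) (0,4)
{pgSD, pgSW, pgND, pgNW, pkSD, pkSW, pkND, pkNW} → row (4,3) (4,3) (4,3) (4,3)
That's 5 distinct rows out of 16 strategies.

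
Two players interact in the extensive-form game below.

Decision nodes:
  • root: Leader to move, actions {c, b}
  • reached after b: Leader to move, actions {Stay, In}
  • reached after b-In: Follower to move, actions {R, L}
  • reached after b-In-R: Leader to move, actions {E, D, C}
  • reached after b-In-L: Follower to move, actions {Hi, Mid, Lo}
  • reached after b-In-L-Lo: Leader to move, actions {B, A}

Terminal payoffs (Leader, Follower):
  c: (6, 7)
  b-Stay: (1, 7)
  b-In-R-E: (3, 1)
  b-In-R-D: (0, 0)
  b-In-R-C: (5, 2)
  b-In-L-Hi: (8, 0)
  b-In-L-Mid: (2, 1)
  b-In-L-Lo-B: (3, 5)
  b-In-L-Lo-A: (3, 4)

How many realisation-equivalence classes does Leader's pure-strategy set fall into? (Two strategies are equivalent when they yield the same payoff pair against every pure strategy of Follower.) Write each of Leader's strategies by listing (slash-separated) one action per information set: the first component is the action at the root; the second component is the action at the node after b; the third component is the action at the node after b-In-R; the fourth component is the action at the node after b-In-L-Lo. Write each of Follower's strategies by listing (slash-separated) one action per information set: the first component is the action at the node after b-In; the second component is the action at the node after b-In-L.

Leader has 24 pure strategies: c/Stay/E/B, c/Stay/E/A, c/Stay/D/B, c/Stay/D/A, c/Stay/C/B, c/Stay/C/A, c/In/E/B, c/In/E/A, c/In/D/B, c/In/D/A, c/In/C/B, c/In/C/A, b/Stay/E/B, b/Stay/E/A, b/Stay/D/B, b/Stay/D/A, b/Stay/C/B, b/Stay/C/A, b/In/E/B, b/In/E/A, b/In/D/B, b/In/D/A, b/In/C/B, b/In/C/A. Columns: R/Hi, R/Mid, R/Lo, L/Hi, L/Mid, L/Lo.
{c/Stay/E/B, c/Stay/E/A, c/Stay/D/B, c/Stay/D/A, c/Stay/C/B, c/Stay/C/A, c/In/E/B, c/In/E/A, c/In/D/B, c/In/D/A, c/In/C/B, c/In/C/A} → row (6,7) (6,7) (6,7) (6,7) (6,7) (6,7)
{b/Stay/E/B, b/Stay/E/A, b/Stay/D/B, b/Stay/D/A, b/Stay/C/B, b/Stay/C/A} → row (1,7) (1,7) (1,7) (1,7) (1,7) (1,7)
{b/In/E/B} → row (3,1) (3,1) (3,1) (8,0) (2,1) (3,5)
{b/In/E/A} → row (3,1) (3,1) (3,1) (8,0) (2,1) (3,4)
{b/In/D/B} → row (0,0) (0,0) (0,0) (8,0) (2,1) (3,5)
{b/In/D/A} → row (0,0) (0,0) (0,0) (8,0) (2,1) (3,4)
{b/In/C/B} → row (5,2) (5,2) (5,2) (8,0) (2,1) (3,5)
{b/In/C/A} → row (5,2) (5,2) (5,2) (8,0) (2,1) (3,4)
That's 8 distinct rows out of 24 strategies.

8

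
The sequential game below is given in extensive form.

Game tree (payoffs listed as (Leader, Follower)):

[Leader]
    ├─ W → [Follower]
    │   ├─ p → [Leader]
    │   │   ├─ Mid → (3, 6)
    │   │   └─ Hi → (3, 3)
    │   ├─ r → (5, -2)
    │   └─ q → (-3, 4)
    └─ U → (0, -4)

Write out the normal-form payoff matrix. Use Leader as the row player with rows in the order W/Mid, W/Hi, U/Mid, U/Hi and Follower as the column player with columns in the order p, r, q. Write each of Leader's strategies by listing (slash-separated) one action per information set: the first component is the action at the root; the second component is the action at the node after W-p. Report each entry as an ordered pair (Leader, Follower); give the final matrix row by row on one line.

W/Mid: (3,6) (5,-2) (-3,4) | W/Hi: (3,3) (5,-2) (-3,4) | U/Mid: (0,-4) (0,-4) (0,-4) | U/Hi: (0,-4) (0,-4) (0,-4)

             p        r        q
W/Mid    (3,6)   (5,-2)   (-3,4)
 W/Hi    (3,3)   (5,-2)   (-3,4)
U/Mid   (0,-4)   (0,-4)   (0,-4)
 U/Hi   (0,-4)   (0,-4)   (0,-4)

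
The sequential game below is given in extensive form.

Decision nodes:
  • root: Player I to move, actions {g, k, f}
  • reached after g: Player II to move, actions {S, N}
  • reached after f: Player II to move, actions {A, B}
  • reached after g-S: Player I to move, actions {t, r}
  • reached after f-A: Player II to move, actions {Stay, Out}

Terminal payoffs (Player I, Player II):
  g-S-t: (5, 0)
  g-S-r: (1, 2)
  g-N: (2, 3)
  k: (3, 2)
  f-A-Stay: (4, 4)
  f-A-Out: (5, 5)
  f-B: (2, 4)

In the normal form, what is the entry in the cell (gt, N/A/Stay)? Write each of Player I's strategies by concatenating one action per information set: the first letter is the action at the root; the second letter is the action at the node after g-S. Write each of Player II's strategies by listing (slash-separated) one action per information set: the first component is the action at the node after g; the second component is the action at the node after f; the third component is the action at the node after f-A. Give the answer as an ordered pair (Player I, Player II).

Trace the play path from the root:
  Player I plays g
  Player II plays N at [g]
→ terminal payoff (2, 3).
(Player I's choice at the node after g-S is never reached on this path, so it doesn't affect the outcome.)

(2, 3)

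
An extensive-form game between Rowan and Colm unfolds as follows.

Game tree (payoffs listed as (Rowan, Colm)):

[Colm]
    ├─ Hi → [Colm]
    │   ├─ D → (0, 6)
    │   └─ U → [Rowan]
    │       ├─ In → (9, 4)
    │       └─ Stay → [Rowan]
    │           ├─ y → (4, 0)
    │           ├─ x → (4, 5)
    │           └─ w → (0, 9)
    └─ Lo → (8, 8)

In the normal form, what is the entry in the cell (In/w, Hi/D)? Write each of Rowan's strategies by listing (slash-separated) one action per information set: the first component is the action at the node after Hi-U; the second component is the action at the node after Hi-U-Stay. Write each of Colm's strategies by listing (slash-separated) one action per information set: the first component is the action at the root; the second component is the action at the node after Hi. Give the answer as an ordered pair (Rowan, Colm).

(0, 6)

Trace the play path from the root:
  Colm plays Hi
  Colm plays D at [Hi]
→ terminal payoff (0, 6).
(Rowan's choice at the node after Hi-U is never reached on this path, so it doesn't affect the outcome.)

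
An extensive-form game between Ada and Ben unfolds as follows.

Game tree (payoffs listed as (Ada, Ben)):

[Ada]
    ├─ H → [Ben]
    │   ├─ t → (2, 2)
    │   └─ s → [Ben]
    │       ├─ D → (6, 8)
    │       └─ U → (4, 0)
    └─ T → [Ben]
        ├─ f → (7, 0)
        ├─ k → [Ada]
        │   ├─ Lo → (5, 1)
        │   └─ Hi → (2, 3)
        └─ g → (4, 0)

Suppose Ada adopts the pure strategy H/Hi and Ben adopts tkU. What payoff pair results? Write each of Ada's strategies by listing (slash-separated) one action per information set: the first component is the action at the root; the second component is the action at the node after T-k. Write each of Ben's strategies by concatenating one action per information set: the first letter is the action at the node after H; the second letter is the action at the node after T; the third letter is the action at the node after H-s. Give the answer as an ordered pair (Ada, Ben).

(2, 2)

Trace the play path from the root:
  Ada plays H
  Ben plays t at [H]
→ terminal payoff (2, 2).
(Ada's choice at the node after T-k is never reached on this path, so it doesn't affect the outcome.)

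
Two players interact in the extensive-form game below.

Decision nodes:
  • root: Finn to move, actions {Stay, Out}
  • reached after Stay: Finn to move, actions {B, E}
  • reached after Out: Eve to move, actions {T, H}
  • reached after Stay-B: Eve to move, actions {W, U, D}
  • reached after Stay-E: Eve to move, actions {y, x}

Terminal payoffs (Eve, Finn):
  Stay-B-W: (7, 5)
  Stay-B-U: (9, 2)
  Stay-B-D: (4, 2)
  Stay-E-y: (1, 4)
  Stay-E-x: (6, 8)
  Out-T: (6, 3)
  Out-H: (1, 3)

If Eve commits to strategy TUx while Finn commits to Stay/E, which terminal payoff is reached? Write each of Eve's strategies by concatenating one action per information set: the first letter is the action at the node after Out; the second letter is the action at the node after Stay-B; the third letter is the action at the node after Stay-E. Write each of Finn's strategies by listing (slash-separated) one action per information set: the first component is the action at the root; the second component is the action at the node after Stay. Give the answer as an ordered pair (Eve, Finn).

Trace the play path from the root:
  Finn plays Stay
  Finn plays E at [Stay]
  Eve plays x at [Stay-E]
→ terminal payoff (6, 8).
(Eve's choice at the node after Out is never reached on this path, so it doesn't affect the outcome.)

(6, 8)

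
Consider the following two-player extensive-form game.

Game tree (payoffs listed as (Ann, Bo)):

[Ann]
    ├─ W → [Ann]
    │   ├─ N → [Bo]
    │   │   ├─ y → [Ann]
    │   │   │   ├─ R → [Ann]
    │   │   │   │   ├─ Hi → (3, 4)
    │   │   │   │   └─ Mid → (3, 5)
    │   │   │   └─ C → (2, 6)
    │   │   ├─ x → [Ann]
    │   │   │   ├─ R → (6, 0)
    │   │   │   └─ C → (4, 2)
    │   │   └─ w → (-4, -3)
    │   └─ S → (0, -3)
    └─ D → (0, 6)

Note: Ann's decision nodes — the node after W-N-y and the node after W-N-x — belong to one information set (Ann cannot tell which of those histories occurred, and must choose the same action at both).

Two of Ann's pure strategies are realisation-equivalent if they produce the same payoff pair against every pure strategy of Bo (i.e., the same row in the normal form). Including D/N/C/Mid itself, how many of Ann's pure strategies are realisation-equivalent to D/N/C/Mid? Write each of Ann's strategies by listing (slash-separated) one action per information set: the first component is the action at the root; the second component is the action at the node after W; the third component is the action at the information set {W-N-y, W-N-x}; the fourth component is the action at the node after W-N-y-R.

Row for D/N/C/Mid (columns y, x, w): (0,6) (0,6) (0,6).
Under D/N/C/Mid, Ann's choice at the node after W and at the information set {W-N-y, W-N-x} and at the node after W-N-y-R can never be reached regardless of what Bo does, so varying those choices leaves every outcome unchanged.
Holding the reachable choices fixed and varying the unreachable ones freely already gives 2 × 2 × 2 = 8 equivalent strategies.
No other strategy reproduces this row, so those 8 are the full class: D/N/R/Hi, D/N/R/Mid, D/N/C/Hi, D/N/C/Mid, D/S/R/Hi, D/S/R/Mid, D/S/C/Hi, D/S/C/Mid.

8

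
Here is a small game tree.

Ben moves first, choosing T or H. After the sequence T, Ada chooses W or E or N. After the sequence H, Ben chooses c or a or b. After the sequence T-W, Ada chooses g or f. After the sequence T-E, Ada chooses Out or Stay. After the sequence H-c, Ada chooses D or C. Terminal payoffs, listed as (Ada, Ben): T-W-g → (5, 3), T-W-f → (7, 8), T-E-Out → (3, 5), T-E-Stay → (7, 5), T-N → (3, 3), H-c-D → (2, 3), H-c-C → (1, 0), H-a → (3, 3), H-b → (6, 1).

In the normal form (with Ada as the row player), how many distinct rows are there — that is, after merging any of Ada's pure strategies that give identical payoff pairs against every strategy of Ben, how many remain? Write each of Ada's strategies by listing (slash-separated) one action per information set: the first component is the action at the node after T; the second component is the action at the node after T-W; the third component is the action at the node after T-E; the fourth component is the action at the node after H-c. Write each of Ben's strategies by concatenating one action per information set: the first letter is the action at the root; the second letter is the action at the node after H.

Ada has 24 pure strategies: W/g/Out/D, W/g/Out/C, W/g/Stay/D, W/g/Stay/C, W/f/Out/D, W/f/Out/C, W/f/Stay/D, W/f/Stay/C, E/g/Out/D, E/g/Out/C, E/g/Stay/D, E/g/Stay/C, E/f/Out/D, E/f/Out/C, E/f/Stay/D, E/f/Stay/C, N/g/Out/D, N/g/Out/C, N/g/Stay/D, N/g/Stay/C, N/f/Out/D, N/f/Out/C, N/f/Stay/D, N/f/Stay/C. Columns: Tc, Ta, Tb, Hc, Ha, Hb.
{W/g/Out/D, W/g/Stay/D} → row (5,3) (5,3) (5,3) (2,3) (3,3) (6,1)
{W/g/Out/C, W/g/Stay/C} → row (5,3) (5,3) (5,3) (1,0) (3,3) (6,1)
{W/f/Out/D, W/f/Stay/D} → row (7,8) (7,8) (7,8) (2,3) (3,3) (6,1)
{W/f/Out/C, W/f/Stay/C} → row (7,8) (7,8) (7,8) (1,0) (3,3) (6,1)
{E/g/Out/D, E/f/Out/D} → row (3,5) (3,5) (3,5) (2,3) (3,3) (6,1)
{E/g/Out/C, E/f/Out/C} → row (3,5) (3,5) (3,5) (1,0) (3,3) (6,1)
{E/g/Stay/D, E/f/Stay/D} → row (7,5) (7,5) (7,5) (2,3) (3,3) (6,1)
{E/g/Stay/C, E/f/Stay/C} → row (7,5) (7,5) (7,5) (1,0) (3,3) (6,1)
{N/g/Out/D, N/g/Stay/D, N/f/Out/D, N/f/Stay/D} → row (3,3) (3,3) (3,3) (2,3) (3,3) (6,1)
{N/g/Out/C, N/g/Stay/C, N/f/Out/C, N/f/Stay/C} → row (3,3) (3,3) (3,3) (1,0) (3,3) (6,1)
That's 10 distinct rows out of 24 strategies.

10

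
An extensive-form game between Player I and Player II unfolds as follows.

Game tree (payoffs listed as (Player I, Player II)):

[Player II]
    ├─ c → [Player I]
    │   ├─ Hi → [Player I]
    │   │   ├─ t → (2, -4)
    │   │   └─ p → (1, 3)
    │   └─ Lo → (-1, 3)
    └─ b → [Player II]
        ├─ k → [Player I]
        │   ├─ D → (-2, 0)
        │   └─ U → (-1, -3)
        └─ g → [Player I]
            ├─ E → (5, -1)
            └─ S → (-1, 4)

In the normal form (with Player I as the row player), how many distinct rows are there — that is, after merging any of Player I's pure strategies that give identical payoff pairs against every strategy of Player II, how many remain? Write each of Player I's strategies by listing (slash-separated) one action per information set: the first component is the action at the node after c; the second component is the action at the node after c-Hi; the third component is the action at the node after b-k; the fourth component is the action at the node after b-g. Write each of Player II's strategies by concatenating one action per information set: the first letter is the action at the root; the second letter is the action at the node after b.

Player I has 16 pure strategies: Hi/t/D/E, Hi/t/D/S, Hi/t/U/E, Hi/t/U/S, Hi/p/D/E, Hi/p/D/S, Hi/p/U/E, Hi/p/U/S, Lo/t/D/E, Lo/t/D/S, Lo/t/U/E, Lo/t/U/S, Lo/p/D/E, Lo/p/D/S, Lo/p/U/E, Lo/p/U/S. Columns: ck, cg, bk, bg.
{Hi/t/D/E} → row (2,-4) (2,-4) (-2,0) (5,-1)
{Hi/t/D/S} → row (2,-4) (2,-4) (-2,0) (-1,4)
{Hi/t/U/E} → row (2,-4) (2,-4) (-1,-3) (5,-1)
{Hi/t/U/S} → row (2,-4) (2,-4) (-1,-3) (-1,4)
{Hi/p/D/E} → row (1,3) (1,3) (-2,0) (5,-1)
{Hi/p/D/S} → row (1,3) (1,3) (-2,0) (-1,4)
{Hi/p/U/E} → row (1,3) (1,3) (-1,-3) (5,-1)
{Hi/p/U/S} → row (1,3) (1,3) (-1,-3) (-1,4)
{Lo/t/D/E, Lo/p/D/E} → row (-1,3) (-1,3) (-2,0) (5,-1)
{Lo/t/D/S, Lo/p/D/S} → row (-1,3) (-1,3) (-2,0) (-1,4)
{Lo/t/U/E, Lo/p/U/E} → row (-1,3) (-1,3) (-1,-3) (5,-1)
{Lo/t/U/S, Lo/p/U/S} → row (-1,3) (-1,3) (-1,-3) (-1,4)
That's 12 distinct rows out of 16 strategies.

12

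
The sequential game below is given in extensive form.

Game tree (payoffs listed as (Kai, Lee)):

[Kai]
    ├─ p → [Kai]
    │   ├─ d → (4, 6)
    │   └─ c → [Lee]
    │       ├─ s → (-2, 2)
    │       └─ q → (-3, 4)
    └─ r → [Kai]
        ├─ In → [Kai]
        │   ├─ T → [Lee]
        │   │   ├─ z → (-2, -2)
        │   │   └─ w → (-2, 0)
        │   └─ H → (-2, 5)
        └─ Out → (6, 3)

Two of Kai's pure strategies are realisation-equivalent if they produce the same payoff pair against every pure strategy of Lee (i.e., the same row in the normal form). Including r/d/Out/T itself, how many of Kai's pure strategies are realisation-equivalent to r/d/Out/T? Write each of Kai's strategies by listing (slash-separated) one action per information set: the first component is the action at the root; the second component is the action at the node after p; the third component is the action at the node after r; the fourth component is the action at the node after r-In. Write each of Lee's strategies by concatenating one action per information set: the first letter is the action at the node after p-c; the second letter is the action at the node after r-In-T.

4

Row for r/d/Out/T (columns sz, sw, qz, qw): (6,3) (6,3) (6,3) (6,3).
Under r/d/Out/T, Kai's choice at the node after p and at the node after r-In can never be reached regardless of what Lee does, so varying those choices leaves every outcome unchanged.
Holding the reachable choices fixed and varying the unreachable ones freely already gives 2 × 2 = 4 equivalent strategies.
No other strategy reproduces this row, so those 4 are the full class: r/d/Out/T, r/d/Out/H, r/c/Out/T, r/c/Out/H.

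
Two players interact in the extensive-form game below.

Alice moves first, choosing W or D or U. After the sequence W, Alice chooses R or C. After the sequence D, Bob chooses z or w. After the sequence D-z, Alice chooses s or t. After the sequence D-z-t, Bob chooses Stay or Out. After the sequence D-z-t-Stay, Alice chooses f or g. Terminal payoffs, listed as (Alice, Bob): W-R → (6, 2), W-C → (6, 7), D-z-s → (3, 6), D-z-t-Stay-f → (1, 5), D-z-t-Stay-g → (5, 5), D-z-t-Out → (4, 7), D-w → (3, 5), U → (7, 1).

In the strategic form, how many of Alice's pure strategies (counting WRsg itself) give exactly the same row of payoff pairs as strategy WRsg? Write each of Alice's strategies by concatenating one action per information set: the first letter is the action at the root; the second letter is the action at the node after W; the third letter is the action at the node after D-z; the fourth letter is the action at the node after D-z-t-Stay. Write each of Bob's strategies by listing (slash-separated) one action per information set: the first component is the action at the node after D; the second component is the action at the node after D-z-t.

Row for WRsg (columns z/Stay, z/Out, w/Stay, w/Out): (6,2) (6,2) (6,2) (6,2).
Under WRsg, Alice's choice at the node after D-z and at the node after D-z-t-Stay can never be reached regardless of what Bob does, so varying those choices leaves every outcome unchanged.
Holding the reachable choices fixed and varying the unreachable ones freely already gives 2 × 2 = 4 equivalent strategies.
No other strategy reproduces this row, so those 4 are the full class: WRsf, WRsg, WRtf, WRtg.

4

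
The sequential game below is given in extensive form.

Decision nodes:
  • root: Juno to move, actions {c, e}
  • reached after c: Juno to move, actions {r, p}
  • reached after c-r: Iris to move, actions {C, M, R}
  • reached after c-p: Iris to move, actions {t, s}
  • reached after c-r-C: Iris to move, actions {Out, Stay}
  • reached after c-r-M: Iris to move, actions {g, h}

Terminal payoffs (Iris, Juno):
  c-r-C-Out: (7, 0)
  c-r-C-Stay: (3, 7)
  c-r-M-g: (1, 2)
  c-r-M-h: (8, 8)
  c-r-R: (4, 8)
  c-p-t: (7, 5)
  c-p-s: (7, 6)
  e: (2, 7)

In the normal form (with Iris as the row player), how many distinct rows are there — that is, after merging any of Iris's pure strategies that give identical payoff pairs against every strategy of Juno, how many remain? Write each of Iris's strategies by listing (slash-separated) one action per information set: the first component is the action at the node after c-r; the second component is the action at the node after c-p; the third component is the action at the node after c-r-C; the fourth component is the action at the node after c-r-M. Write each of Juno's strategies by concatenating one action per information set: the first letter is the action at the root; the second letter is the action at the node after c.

10

Iris has 24 pure strategies: C/t/Out/g, C/t/Out/h, C/t/Stay/g, C/t/Stay/h, C/s/Out/g, C/s/Out/h, C/s/Stay/g, C/s/Stay/h, M/t/Out/g, M/t/Out/h, M/t/Stay/g, M/t/Stay/h, M/s/Out/g, M/s/Out/h, M/s/Stay/g, M/s/Stay/h, R/t/Out/g, R/t/Out/h, R/t/Stay/g, R/t/Stay/h, R/s/Out/g, R/s/Out/h, R/s/Stay/g, R/s/Stay/h. Columns: cr, cp, er, ep.
{C/t/Out/g, C/t/Out/h} → row (7,0) (7,5) (2,7) (2,7)
{C/t/Stay/g, C/t/Stay/h} → row (3,7) (7,5) (2,7) (2,7)
{C/s/Out/g, C/s/Out/h} → row (7,0) (7,6) (2,7) (2,7)
{C/s/Stay/g, C/s/Stay/h} → row (3,7) (7,6) (2,7) (2,7)
{M/t/Out/g, M/t/Stay/g} → row (1,2) (7,5) (2,7) (2,7)
{M/t/Out/h, M/t/Stay/h} → row (8,8) (7,5) (2,7) (2,7)
{M/s/Out/g, M/s/Stay/g} → row (1,2) (7,6) (2,7) (2,7)
{M/s/Out/h, M/s/Stay/h} → row (8,8) (7,6) (2,7) (2,7)
{R/t/Out/g, R/t/Out/h, R/t/Stay/g, R/t/Stay/h} → row (4,8) (7,5) (2,7) (2,7)
{R/s/Out/g, R/s/Out/h, R/s/Stay/g, R/s/Stay/h} → row (4,8) (7,6) (2,7) (2,7)
That's 10 distinct rows out of 24 strategies.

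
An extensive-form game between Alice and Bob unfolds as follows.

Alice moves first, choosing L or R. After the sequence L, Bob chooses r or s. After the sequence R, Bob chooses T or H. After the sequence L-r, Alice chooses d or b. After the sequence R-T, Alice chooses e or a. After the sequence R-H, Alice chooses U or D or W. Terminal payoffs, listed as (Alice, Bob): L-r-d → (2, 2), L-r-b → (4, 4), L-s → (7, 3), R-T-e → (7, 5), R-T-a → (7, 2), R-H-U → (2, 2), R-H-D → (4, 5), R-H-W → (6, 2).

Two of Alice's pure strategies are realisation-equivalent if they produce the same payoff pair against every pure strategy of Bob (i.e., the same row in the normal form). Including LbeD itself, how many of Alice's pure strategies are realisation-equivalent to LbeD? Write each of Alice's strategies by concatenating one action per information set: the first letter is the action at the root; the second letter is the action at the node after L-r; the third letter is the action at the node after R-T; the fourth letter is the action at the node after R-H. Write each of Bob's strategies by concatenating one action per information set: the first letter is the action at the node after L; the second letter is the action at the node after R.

6

Row for LbeD (columns rT, rH, sT, sH): (4,4) (4,4) (7,3) (7,3).
Under LbeD, Alice's choice at the node after R-T and at the node after R-H can never be reached regardless of what Bob does, so varying those choices leaves every outcome unchanged.
Holding the reachable choices fixed and varying the unreachable ones freely already gives 2 × 3 = 6 equivalent strategies.
No other strategy reproduces this row, so those 6 are the full class: LbeU, LbeD, LbeW, LbaU, LbaD, LbaW.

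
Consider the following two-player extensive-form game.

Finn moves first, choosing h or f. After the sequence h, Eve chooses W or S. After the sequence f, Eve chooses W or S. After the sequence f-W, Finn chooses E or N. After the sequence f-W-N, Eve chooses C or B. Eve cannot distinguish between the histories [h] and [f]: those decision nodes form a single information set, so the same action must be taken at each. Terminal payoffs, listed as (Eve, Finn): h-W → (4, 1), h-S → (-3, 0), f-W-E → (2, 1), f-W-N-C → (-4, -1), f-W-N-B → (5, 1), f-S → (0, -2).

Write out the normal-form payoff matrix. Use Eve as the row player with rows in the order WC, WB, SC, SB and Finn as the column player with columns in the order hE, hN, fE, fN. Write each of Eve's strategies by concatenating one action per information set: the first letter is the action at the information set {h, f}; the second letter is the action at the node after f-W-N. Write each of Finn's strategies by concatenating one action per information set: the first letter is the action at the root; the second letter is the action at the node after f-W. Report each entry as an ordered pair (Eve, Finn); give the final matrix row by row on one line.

WC: (4,1) (4,1) (2,1) (-4,-1) | WB: (4,1) (4,1) (2,1) (5,1) | SC: (-3,0) (-3,0) (0,-2) (0,-2) | SB: (-3,0) (-3,0) (0,-2) (0,-2)

Row WC: hE→(4,1), hN→(4,1), fE→(2,1), fN→(-4,-1)
Row WB: hE→(4,1), hN→(4,1), fE→(2,1), fN→(5,1)
Row SC: hE→(-3,0), hN→(-3,0), fE→(0,-2), fN→(0,-2)
Row SB: hE→(-3,0), hN→(-3,0), fE→(0,-2), fN→(0,-2)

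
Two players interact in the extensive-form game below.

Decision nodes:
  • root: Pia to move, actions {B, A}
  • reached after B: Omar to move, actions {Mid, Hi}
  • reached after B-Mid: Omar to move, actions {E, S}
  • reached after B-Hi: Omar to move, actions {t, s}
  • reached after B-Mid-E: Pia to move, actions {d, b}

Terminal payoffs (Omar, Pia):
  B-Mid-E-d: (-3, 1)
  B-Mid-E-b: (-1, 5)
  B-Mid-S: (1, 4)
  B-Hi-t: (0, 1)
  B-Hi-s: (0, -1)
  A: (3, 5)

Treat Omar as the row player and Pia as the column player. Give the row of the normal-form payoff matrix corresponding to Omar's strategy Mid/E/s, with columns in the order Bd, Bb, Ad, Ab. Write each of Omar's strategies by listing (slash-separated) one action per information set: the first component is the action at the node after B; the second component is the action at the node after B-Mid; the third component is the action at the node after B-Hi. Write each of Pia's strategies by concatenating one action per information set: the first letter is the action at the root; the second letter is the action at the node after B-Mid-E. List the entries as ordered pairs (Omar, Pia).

vs Bd: Pia plays B → Omar plays Mid at [B] → Omar plays E at [B-Mid] → Pia plays d at [B-Mid-E] → (-3, 1)
vs Bb: Pia plays B → Omar plays Mid at [B] → Omar plays E at [B-Mid] → Pia plays b at [B-Mid-E] → (-1, 5)
vs Ad: Pia plays A → (3, 5)
vs Ab: Pia plays A → (3, 5)

(-3,1) (-1,5) (3,5) (3,5)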